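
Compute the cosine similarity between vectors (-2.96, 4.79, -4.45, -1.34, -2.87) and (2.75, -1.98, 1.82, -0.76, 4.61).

With u = (-2.96, 4.79, -4.45, -1.34, -2.87), v = (2.75, -1.98, 1.82, -0.76, 4.61):
u·v = (-2.96)·2.75 + 4.79·(-1.98) + (-4.45)·1.82 + (-1.34)·(-0.76) + (-2.87)·4.61 = (-8.14) + (-9.4842) + (-8.099) + 1.0184 + (-13.2307) = -37.9355.
|u| = √((-2.96)² + 4.79² + (-4.45)² + (-1.34)² + (-2.87)²) = √(8.7616 + 22.9441 + 19.8025 + 1.7956 + 8.2369) = √61.5407, |v| = √(2.75² + (-1.98)² + 1.82² + (-0.76)² + 4.61²) = √(7.5625 + 3.9204 + 3.3124 + 0.5776 + 21.2521) = √36.625.
cos θ = (u·v)/(|u||v|) = -37.9355/(√61.5407·√36.625) ≈ -0.7991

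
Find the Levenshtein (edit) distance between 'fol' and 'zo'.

Let D[i][j] be the edit distance between the first i characters of 'fol' and the first j characters of 'zo', with D[i][0] = i, D[0][j] = j, and D[i][j] = D[i-1][j-1] if the characters match, else 1 + min(D[i-1][j], D[i][j-1], D[i-1][j-1]). Filling the table (rows: prefixes of 'fol', columns: prefixes of 'zo'):
     ε  z  o
  ε  0  1  2
  f  1  1  2
  o  2  2  1
  l  3  3  2
The bottom-right entry gives D[3][2] = 2, so no sequence of fewer than 2 edits works. Backtracking through the table gives one optimal edit sequence (2 edits):
  fol → zol (sub f→z @1)
  zol → zo (del l @3)
Edit distance = 2.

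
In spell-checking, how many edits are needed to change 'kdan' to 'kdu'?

Let D[i][j] be the edit distance between the first i characters of 'kdan' and the first j characters of 'kdu', with D[i][0] = i, D[0][j] = j, and D[i][j] = D[i-1][j-1] if the characters match, else 1 + min(D[i-1][j], D[i][j-1], D[i-1][j-1]). Filling the table (rows: prefixes of 'kdan', columns: prefixes of 'kdu'):
     ε  k  d  u
  ε  0  1  2  3
  k  1  0  1  2
  d  2  1  0  1
  a  3  2  1  1
  n  4  3  2  2
The bottom-right entry gives D[4][3] = 2, so no sequence of fewer than 2 edits works. Backtracking through the table gives one optimal edit sequence (2 edits):
  kdan → kdn (del a @3)
  kdn → kdu (sub n→u @3)
Edit distance = 2.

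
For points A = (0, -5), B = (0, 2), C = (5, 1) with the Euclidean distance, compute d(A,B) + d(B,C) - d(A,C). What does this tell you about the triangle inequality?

d(A,B) = √(0² + 7²) = √49 = 7, d(B,C) = √(5² + 1²) = √26 ≈ 5.099, d(A,C) = √(5² + 6²) = √61 ≈ 7.8102.
d(A,B) + d(B,C) - d(A,C) = 7 + 5.099 - 7.8102 = 12.099 - 7.8102 = 4.2888 (to 4 decimal places). This is ≥ 0, so the triangle inequality holds for these points.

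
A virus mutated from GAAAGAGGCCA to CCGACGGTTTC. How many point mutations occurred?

Differing positions: 1, 2, 3, 5, 6, 8, 9, 10, 11. Hamming distance = 9.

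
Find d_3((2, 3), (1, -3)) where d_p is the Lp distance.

(Σ|x_i - y_i|^3)^(1/3) = (|2 - 1|^3 + |3 - (-3)|^3)^(1/3)
= (1^3 + 6^3)^(1/3) = (1 + 216)^(1/3) = (217)^(1/3) ≈ 6.0092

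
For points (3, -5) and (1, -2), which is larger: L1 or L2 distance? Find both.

L1 = |3 - 1| + |-5 - (-2)| = 2 + 3 = 5
L2 = √(2² + 3²) = √13 ≈ 3.6056
L1 ≥ L2 always (equality iff movement is along one axis); L1 > L2 here.
Ratio L1/L2 = 5/√13 ≈ 1.3868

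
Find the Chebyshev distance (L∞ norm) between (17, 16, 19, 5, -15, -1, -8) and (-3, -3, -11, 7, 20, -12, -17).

max(|x_i - y_i|) = max(|17 - (-3)|, |16 - (-3)|, |19 - (-11)|, |5 - 7|, |-15 - 20|, |-1 - (-12)|, |-8 - (-17)|) = max(20, 19, 30, 2, 35, 11, 9) = 35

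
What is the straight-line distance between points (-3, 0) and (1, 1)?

√(Σ(x_i - y_i)²) = √((-3 - 1)² + (0 - 1)²)
= √((-4)² + (-1)²) = √(16 + 1) = √17 ≈ 4.1231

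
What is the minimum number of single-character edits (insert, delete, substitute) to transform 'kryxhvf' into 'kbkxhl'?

Let D[i][j] be the edit distance between the first i characters of 'kryxhvf' and the first j characters of 'kbkxhl', with D[i][0] = i, D[0][j] = j, and D[i][j] = D[i-1][j-1] if the characters match, else 1 + min(D[i-1][j], D[i][j-1], D[i-1][j-1]). Filling the table (rows: prefixes of 'kryxhvf', columns: prefixes of 'kbkxhl'):
     ε  k  b  k  x  h  l
  ε  0  1  2  3  4  5  6
  k  1  0  1  2  3  4  5
  r  2  1  1  2  3  4  5
  y  3  2  2  2  3  4  5
  x  4  3  3  3  2  3  4
  h  5  4  4  4  3  2  3
  v  6  5  5  5  4  3  3
  f  7  6  6  6  5  4  4
The bottom-right entry gives D[7][6] = 4, so no sequence of fewer than 4 edits works. Backtracking through the table gives one optimal edit sequence (4 edits):
  kryxhvf → kbyxhvf (sub r→b @2)
  kbyxhvf → kbkxhvf (sub y→k @3)
  kbkxhvf → kbkxhf (del v @6)
  kbkxhf → kbkxhl (sub f→l @6)
Edit distance = 4.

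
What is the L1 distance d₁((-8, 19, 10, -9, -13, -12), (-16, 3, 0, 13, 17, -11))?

Σ|x_i - y_i| = |-8 - (-16)| + |19 - 3| + |10 - 0| + |-9 - 13| + |-13 - 17| + |-12 - (-11)| = 8 + 16 + 10 + 22 + 30 + 1 = 87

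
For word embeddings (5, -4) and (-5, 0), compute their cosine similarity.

With u = (5, -4), v = (-5, 0):
u·v = 5·(-5) + (-4)·0 = (-25) + 0 = -25.
|u| = √(5² + (-4)²) = √41, |v| = √((-5)² + 0²) = √25, so |u||v| = √(41·25) = √1025.
cos θ = (u·v)/(|u||v|) = -25/√1025 ≈ -0.7809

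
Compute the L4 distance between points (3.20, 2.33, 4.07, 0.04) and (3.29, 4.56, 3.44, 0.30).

(Σ|x_i - y_i|^4)^(1/4) = (|3.2 - 3.29|^4 + |2.33 - 4.56|^4 + |4.07 - 3.44|^4 + |0.04 - 0.3|^4)^(1/4)
= (0.09^4 + 2.23^4 + 0.63^4 + 0.26^4)^(1/4) ≈ (0.0001 + 24.7297 + 0.1575 + 0.0046)^(1/4) = (24.8919)^(1/4) ≈ 2.2336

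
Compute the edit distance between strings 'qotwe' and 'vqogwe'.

Let D[i][j] be the edit distance between the first i characters of 'qotwe' and the first j characters of 'vqogwe', with D[i][0] = i, D[0][j] = j, and D[i][j] = D[i-1][j-1] if the characters match, else 1 + min(D[i-1][j], D[i][j-1], D[i-1][j-1]). Filling the table (rows: prefixes of 'qotwe', columns: prefixes of 'vqogwe'):
     ε  v  q  o  g  w  e
  ε  0  1  2  3  4  5  6
  q  1  1  1  2  3  4  5
  o  2  2  2  1  2  3  4
  t  3  3  3  2  2  3  4
  w  4  4  4  3  3  2  3
  e  5  5  5  4  4  3  2
The bottom-right entry gives D[5][6] = 2, so no sequence of fewer than 2 edits works. Backtracking through the table gives one optimal edit sequence (2 edits):
  qotwe → vqotwe (ins v @1)
  vqotwe → vqogwe (sub t→g @4)
Edit distance = 2.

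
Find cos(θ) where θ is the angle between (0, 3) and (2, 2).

With u = (0, 3), v = (2, 2):
u·v = 0·2 + 3·2 = 0 + 6 = 6.
|u| = √(0² + 3²) = √9, |v| = √(2² + 2²) = √8, so |u||v| = √(9·8) = √72.
cos θ = (u·v)/(|u||v|) = 6/√72 ≈ 0.7071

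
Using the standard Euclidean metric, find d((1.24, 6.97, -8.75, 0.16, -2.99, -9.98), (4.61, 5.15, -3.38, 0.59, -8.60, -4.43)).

√(Σ(x_i - y_i)²) = √((1.24 - 4.61)² + (6.97 - 5.15)² + (-8.75 - (-3.38))² + (0.16 - 0.59)² + (-2.99 - (-8.6))² + (-9.98 - (-4.43))²)
= √((-3.37)² + 1.82² + (-5.37)² + (-0.43)² + 5.61² + (-5.55)²) = √(11.3569 + 3.3124 + 28.8369 + 0.1849 + 31.4721 + 30.8025) = √105.9657 ≈ 10.294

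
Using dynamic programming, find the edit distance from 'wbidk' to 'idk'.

Let D[i][j] be the edit distance between the first i characters of 'wbidk' and the first j characters of 'idk', with D[i][0] = i, D[0][j] = j, and D[i][j] = D[i-1][j-1] if the characters match, else 1 + min(D[i-1][j], D[i][j-1], D[i-1][j-1]). Filling the table (rows: prefixes of 'wbidk', columns: prefixes of 'idk'):
     ε  i  d  k
  ε  0  1  2  3
  w  1  1  2  3
  b  2  2  2  3
  i  3  2  3  3
  d  4  3  2  3
  k  5  4  3  2
The bottom-right entry gives D[5][3] = 2, so no sequence of fewer than 2 edits works. Backtracking through the table gives one optimal edit sequence (2 edits):
  wbidk → bidk (del w @1)
  bidk → idk (del b @1)
Edit distance = 2.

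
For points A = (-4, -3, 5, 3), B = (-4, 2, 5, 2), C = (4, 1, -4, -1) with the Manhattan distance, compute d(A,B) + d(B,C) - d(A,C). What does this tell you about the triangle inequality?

d(A,B) = 0 + 5 + 0 + 1 = 6, d(B,C) = 8 + 1 + 9 + 3 = 21, d(A,C) = 8 + 4 + 9 + 4 = 25.
d(A,B) + d(B,C) - d(A,C) = 6 + 21 - 25 = 27 - 25 = 2. This is ≥ 0, so the triangle inequality holds for these points.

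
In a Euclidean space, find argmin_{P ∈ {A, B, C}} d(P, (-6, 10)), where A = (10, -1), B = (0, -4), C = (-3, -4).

Distances: d(A) ≈ 19.4165, d(B) ≈ 15.2315, d(C) ≈ 14.3178. Nearest: C = (-3, -4) with distance 14.3178.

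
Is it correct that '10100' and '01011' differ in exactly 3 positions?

Differing positions: 1, 2, 3, 4, 5. Hamming distance = 5, so the claim that d_H = 3 is false.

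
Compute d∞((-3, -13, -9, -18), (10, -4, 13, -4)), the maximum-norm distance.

max(|x_i - y_i|) = max(|-3 - 10|, |-13 - (-4)|, |-9 - 13|, |-18 - (-4)|) = max(13, 9, 22, 14) = 22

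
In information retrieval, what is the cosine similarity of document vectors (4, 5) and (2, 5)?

With u = (4, 5), v = (2, 5):
u·v = 4·2 + 5·5 = 8 + 25 = 33.
|u| = √(4² + 5²) = √41, |v| = √(2² + 5²) = √29, so |u||v| = √(41·29) = √1189.
cos θ = (u·v)/(|u||v|) = 33/√1189 ≈ 0.957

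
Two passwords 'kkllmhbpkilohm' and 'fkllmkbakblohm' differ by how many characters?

Differing positions: 1, 6, 8, 10. Hamming distance = 4.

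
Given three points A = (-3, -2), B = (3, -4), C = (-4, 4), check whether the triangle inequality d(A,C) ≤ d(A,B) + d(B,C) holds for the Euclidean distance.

d(A,B) = √(6² + 2²) = √40 ≈ 6.3246, d(B,C) = √(7² + 8²) = √113 ≈ 10.6301, d(A,C) = √(1² + 6²) = √37 ≈ 6.0828.
d(A,C) ≈ 6.0828 ≤ 6.3246 + 10.6301 = 16.9547. Triangle inequality is satisfied.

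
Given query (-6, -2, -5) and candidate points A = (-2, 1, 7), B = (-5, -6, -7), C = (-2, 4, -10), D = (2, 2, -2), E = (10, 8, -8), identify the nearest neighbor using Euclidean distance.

Distances: d(A) = 13, d(B) ≈ 4.5826, d(C) ≈ 8.775, d(D) ≈ 9.434, d(E) ≈ 19.105. Nearest: B = (-5, -6, -7) with distance 4.5826.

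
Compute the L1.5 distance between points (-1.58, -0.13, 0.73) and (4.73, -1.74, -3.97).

(Σ|x_i - y_i|^1.5)^(1/1.5) = (|-1.58 - 4.73|^1.5 + |-0.13 - (-1.74)|^1.5 + |0.73 - (-3.97)|^1.5)^(1/1.5)
= (6.31^1.5 + 1.61^1.5 + 4.7^1.5)^(1/1.5) ≈ (15.8505 + 2.0429 + 10.1894)^(1/1.5) = (28.0828)^(1/1.5) ≈ 9.239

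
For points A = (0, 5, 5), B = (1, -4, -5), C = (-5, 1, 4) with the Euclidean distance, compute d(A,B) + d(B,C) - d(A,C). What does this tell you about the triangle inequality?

d(A,B) = √(1² + 9² + 10²) = √182 ≈ 13.4907, d(B,C) = √(6² + 5² + 9²) = √142 ≈ 11.9164, d(A,C) = √(5² + 4² + 1²) = √42 ≈ 6.4807.
d(A,B) + d(B,C) - d(A,C) = 13.4907 + 11.9164 - 6.4807 = 25.4071 - 6.4807 = 18.9264 (to 4 decimal places). This is ≥ 0, so the triangle inequality holds for these points.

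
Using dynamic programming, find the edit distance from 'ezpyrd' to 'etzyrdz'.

Let D[i][j] be the edit distance between the first i characters of 'ezpyrd' and the first j characters of 'etzyrdz', with D[i][0] = i, D[0][j] = j, and D[i][j] = D[i-1][j-1] if the characters match, else 1 + min(D[i-1][j], D[i][j-1], D[i-1][j-1]). Filling the table (rows: prefixes of 'ezpyrd', columns: prefixes of 'etzyrdz'):
     ε  e  t  z  y  r  d  z
  ε  0  1  2  3  4  5  6  7
  e  1  0  1  2  3  4  5  6
  z  2  1  1  1  2  3  4  5
  p  3  2  2  2  2  3  4  5
  y  4  3  3  3  2  3  4  5
  r  5  4  4  4  3  2  3  4
  d  6  5  5  5  4  3  2  3
The bottom-right entry gives D[6][7] = 3, so no sequence of fewer than 3 edits works. Backtracking through the table gives one optimal edit sequence (3 edits):
  ezpyrd → etpyrd (sub z→t @2)
  etpyrd → etzyrd (sub p→z @3)
  etzyrd → etzyrdz (ins z @7)
Edit distance = 3.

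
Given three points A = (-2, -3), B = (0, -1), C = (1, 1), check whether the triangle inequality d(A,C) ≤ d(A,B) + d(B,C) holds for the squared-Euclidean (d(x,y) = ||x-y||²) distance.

d(A,B) = 2² + 2² = 8, d(B,C) = 1² + 2² = 5, d(A,C) = 3² + 4² = 25.
d(A,C) = 25 > 8 + 5 = 13. Triangle inequality is VIOLATED. (Squared-Euclidean is not a metric — this is a counterexample.)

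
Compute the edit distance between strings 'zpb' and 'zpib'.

Let D[i][j] be the edit distance between the first i characters of 'zpb' and the first j characters of 'zpib', with D[i][0] = i, D[0][j] = j, and D[i][j] = D[i-1][j-1] if the characters match, else 1 + min(D[i-1][j], D[i][j-1], D[i-1][j-1]). Filling the table (rows: prefixes of 'zpb', columns: prefixes of 'zpib'):
     ε  z  p  i  b
  ε  0  1  2  3  4
  z  1  0  1  2  3
  p  2  1  0  1  2
  b  3  2  1  1  1
The bottom-right entry gives D[3][4] = 1, so no sequence of fewer than 1 edit works. Backtracking through the table gives one optimal edit sequence (1 edit):
  zpb → zpib (ins i @3)
Edit distance = 1.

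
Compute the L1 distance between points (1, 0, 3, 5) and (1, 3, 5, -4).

Σ|x_i - y_i| = |1 - 1| + |0 - 3| + |3 - 5| + |5 - (-4)| = 0 + 3 + 2 + 9 = 14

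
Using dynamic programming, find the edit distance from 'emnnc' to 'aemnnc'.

Let D[i][j] be the edit distance between the first i characters of 'emnnc' and the first j characters of 'aemnnc', with D[i][0] = i, D[0][j] = j, and D[i][j] = D[i-1][j-1] if the characters match, else 1 + min(D[i-1][j], D[i][j-1], D[i-1][j-1]). Filling the table (rows: prefixes of 'emnnc', columns: prefixes of 'aemnnc'):
     ε  a  e  m  n  n  c
  ε  0  1  2  3  4  5  6
  e  1  1  1  2  3  4  5
  m  2  2  2  1  2  3  4
  n  3  3  3  2  1  2  3
  n  4  4  4  3  2  1  2
  c  5  5  5  4  3  2  1
The bottom-right entry gives D[5][6] = 1, so no sequence of fewer than 1 edit works. Backtracking through the table gives one optimal edit sequence (1 edit):
  emnnc → aemnnc (ins a @1)
Edit distance = 1.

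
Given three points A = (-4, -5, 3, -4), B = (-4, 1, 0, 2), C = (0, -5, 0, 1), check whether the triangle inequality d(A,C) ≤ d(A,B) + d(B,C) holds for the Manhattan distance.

d(A,B) = 0 + 6 + 3 + 6 = 15, d(B,C) = 4 + 6 + 0 + 1 = 11, d(A,C) = 4 + 0 + 3 + 5 = 12.
d(A,C) = 12 ≤ 15 + 11 = 26. Triangle inequality is satisfied.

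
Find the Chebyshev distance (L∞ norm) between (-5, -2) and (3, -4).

max(|x_i - y_i|) = max(|-5 - 3|, |-2 - (-4)|) = max(8, 2) = 8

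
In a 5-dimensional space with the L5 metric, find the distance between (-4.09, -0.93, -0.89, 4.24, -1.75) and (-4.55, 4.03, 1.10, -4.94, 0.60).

(Σ|x_i - y_i|^5)^(1/5) = (|-4.09 - (-4.55)|^5 + |-0.93 - 4.03|^5 + |-0.89 - 1.1|^5 + |4.24 - (-4.94)|^5 + |-1.75 - 0.6|^5)^(1/5)
= (0.46^5 + 4.96^5 + 1.99^5 + 9.18^5 + 2.35^5)^(1/5) ≈ (0.0206 + 3001.9841 + 31.208 + 65194.8673 + 71.6703)^(1/5) = (68299.7503)^(1/5) ≈ 9.2658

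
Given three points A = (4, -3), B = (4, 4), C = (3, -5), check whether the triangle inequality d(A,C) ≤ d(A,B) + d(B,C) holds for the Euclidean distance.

d(A,B) = √(0² + 7²) = √49 = 7, d(B,C) = √(1² + 9²) = √82 ≈ 9.0554, d(A,C) = √(1² + 2²) = √5 ≈ 2.2361.
d(A,C) ≈ 2.2361 ≤ 7 + 9.0554 = 16.0554. Triangle inequality is satisfied.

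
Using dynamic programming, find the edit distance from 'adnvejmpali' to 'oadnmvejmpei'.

Let D[i][j] be the edit distance between the first i characters of 'adnvejmpali' and the first j characters of 'oadnmvejmpei', with D[i][0] = i, D[0][j] = j, and D[i][j] = D[i-1][j-1] if the characters match, else 1 + min(D[i-1][j], D[i][j-1], D[i-1][j-1]). Filling the table (rows: prefixes of 'adnvejmpali', columns: prefixes of 'oadnmvejmpei'):
     ε  o  a  d  n  m  v  e  j  m  p  e  i
  ε  0  1  2  3  4  5  6  7  8  9 10 11 12
  a  1  1  1  2  3  4  5  6  7  8  9 10 11
  d  2  2  2  1  2  3  4  5  6  7  8  9 10
  n  3  3  3  2  1  2  3  4  5  6  7  8  9
  v  4  4  4  3  2  2  2  3  4  5  6  7  8
  e  5  5  5  4  3  3  3  2  3  4  5  6  7
  j  6  6  6  5  4  4  4  3  2  3  4  5  6
  m  7  7  7  6  5  4  5  4  3  2  3  4  5
  p  8  8  8  7  6  5  5  5  4  3  2  3  4
  a  9  9  8  8  7  6  6  6  5  4  3  3  4
  l 10 10  9  9  8  7  7  7  6  5  4  4  4
  i 11 11 10 10  9  8  8  8  7  6  5  5  4
The bottom-right entry gives D[11][12] = 4, so no sequence of fewer than 4 edits works. Backtracking through the table gives one optimal edit sequence (4 edits):
  adnvejmpali → oadnvejmpali (ins o @1)
  oadnvejmpali → oadnmvejmpali (ins m @5)
  oadnmvejmpali → oadnmvejmpli (del a @11)
  oadnmvejmpli → oadnmvejmpei (sub l→e @11)
Edit distance = 4.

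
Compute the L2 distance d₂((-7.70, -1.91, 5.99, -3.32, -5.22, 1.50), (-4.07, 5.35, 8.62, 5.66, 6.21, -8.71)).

√(Σ(x_i - y_i)²) = √((-7.7 - (-4.07))² + (-1.91 - 5.35)² + (5.99 - 8.62)² + (-3.32 - 5.66)² + (-5.22 - 6.21)² + (1.5 - (-8.71))²)
= √((-3.63)² + (-7.26)² + (-2.63)² + (-8.98)² + (-11.43)² + 10.21²) = √(13.1769 + 52.7076 + 6.9169 + 80.6404 + 130.6449 + 104.2441) = √388.3308 ≈ 19.7061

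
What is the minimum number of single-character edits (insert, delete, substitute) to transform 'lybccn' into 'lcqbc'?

Let D[i][j] be the edit distance between the first i characters of 'lybccn' and the first j characters of 'lcqbc', with D[i][0] = i, D[0][j] = j, and D[i][j] = D[i-1][j-1] if the characters match, else 1 + min(D[i-1][j], D[i][j-1], D[i-1][j-1]). Filling the table (rows: prefixes of 'lybccn', columns: prefixes of 'lcqbc'):
     ε  l  c  q  b  c
  ε  0  1  2  3  4  5
  l  1  0  1  2  3  4
  y  2  1  1  2  3  4
  b  3  2  2  2  2  3
  c  4  3  2  3  3  2
  c  5  4  3  3  4  3
  n  6  5  4  4  4  4
The bottom-right entry gives D[6][5] = 4, so no sequence of fewer than 4 edits works. Backtracking through the table gives one optimal edit sequence (4 edits):
  lybccn → lcbccn (sub y→c @2)
  lcbccn → lcqccn (sub b→q @3)
  lcqccn → lcqbcn (sub c→b @4)
  lcqbcn → lcqbc (del n @6)
Edit distance = 4.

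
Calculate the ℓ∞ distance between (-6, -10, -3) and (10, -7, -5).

max(|x_i - y_i|) = max(|-6 - 10|, |-10 - (-7)|, |-3 - (-5)|) = max(16, 3, 2) = 16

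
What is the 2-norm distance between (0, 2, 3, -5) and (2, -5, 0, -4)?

(Σ|x_i - y_i|^2)^(1/2) = (|0 - 2|^2 + |2 - (-5)|^2 + |3 - 0|^2 + |-5 - (-4)|^2)^(1/2)
= (2^2 + 7^2 + 3^2 + 1^2)^(1/2) = (4 + 49 + 9 + 1)^(1/2) = (63)^(1/2) ≈ 7.9373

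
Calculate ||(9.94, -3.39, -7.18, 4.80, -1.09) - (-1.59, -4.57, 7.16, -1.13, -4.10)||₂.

√(Σ(x_i - y_i)²) = √((9.94 - (-1.59))² + (-3.39 - (-4.57))² + (-7.18 - 7.16)² + (4.8 - (-1.13))² + (-1.09 - (-4.1))²)
= √(11.53² + 1.18² + (-14.34)² + 5.93² + 3.01²) = √(132.9409 + 1.3924 + 205.6356 + 35.1649 + 9.0601) = √384.1939 ≈ 19.6009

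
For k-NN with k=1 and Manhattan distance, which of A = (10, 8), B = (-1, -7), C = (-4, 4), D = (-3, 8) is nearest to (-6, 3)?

Distances: d(A) = 21, d(B) = 15, d(C) = 3, d(D) = 8. Nearest: C = (-4, 4) with distance 3.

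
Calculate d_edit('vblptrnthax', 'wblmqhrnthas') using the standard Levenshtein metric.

Let D[i][j] be the edit distance between the first i characters of 'vblptrnthax' and the first j characters of 'wblmqhrnthas', with D[i][0] = i, D[0][j] = j, and D[i][j] = D[i-1][j-1] if the characters match, else 1 + min(D[i-1][j], D[i][j-1], D[i-1][j-1]). Filling the table (rows: prefixes of 'vblptrnthax', columns: prefixes of 'wblmqhrnthas'):
     ε  w  b  l  m  q  h  r  n  t  h  a  s
  ε  0  1  2  3  4  5  6  7  8  9 10 11 12
  v  1  1  2  3  4  5  6  7  8  9 10 11 12
  b  2  2  1  2  3  4  5  6  7  8  9 10 11
  l  3  3  2  1  2  3  4  5  6  7  8  9 10
  p  4  4  3  2  2  3  4  5  6  7  8  9 10
  t  5  5  4  3  3  3  4  5  6  6  7  8  9
  r  6  6  5  4  4  4  4  4  5  6  7  8  9
  n  7  7  6  5  5  5  5  5  4  5  6  7  8
  t  8  8  7  6  6  6  6  6  5  4  5  6  7
  h  9  9  8  7  7  7  6  7  6  5  4  5  6
  a 10 10  9  8  8  8  7  7  7  6  5  4  5
  x 11 11 10  9  9  9  8  8  8  7  6  5  5
The bottom-right entry gives D[11][12] = 5, so no sequence of fewer than 5 edits works. Backtracking through the table gives one optimal edit sequence (5 edits):
  vblptrnthax → wblptrnthax (sub v→w @1)
  wblptrnthax → wblmptrnthax (ins m @4)
  wblmptrnthax → wblmqtrnthax (sub p→q @5)
  wblmqtrnthax → wblmqhrnthax (sub t→h @6)
  wblmqhrnthax → wblmqhrnthas (sub x→s @12)
Edit distance = 5.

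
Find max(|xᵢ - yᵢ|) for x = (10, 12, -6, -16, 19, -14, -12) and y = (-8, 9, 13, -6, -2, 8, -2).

max(|x_i - y_i|) = max(|10 - (-8)|, |12 - 9|, |-6 - 13|, |-16 - (-6)|, |19 - (-2)|, |-14 - 8|, |-12 - (-2)|) = max(18, 3, 19, 10, 21, 22, 10) = 22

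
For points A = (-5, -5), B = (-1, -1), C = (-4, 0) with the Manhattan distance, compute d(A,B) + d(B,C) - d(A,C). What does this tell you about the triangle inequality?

d(A,B) = 4 + 4 = 8, d(B,C) = 3 + 1 = 4, d(A,C) = 1 + 5 = 6.
d(A,B) + d(B,C) - d(A,C) = 8 + 4 - 6 = 12 - 6 = 6. This is ≥ 0, so the triangle inequality holds for these points.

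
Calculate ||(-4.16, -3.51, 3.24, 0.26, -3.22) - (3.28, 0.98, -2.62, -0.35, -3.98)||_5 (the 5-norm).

(Σ|x_i - y_i|^5)^(1/5) = (|-4.16 - 3.28|^5 + |-3.51 - 0.98|^5 + |3.24 - (-2.62)|^5 + |0.26 - (-0.35)|^5 + |-3.22 - (-3.98)|^5)^(1/5)
= (7.44^5 + 4.49^5 + 5.86^5 + 0.61^5 + 0.76^5)^(1/5) ≈ (22796.3165 + 1824.869 + 6910.1596 + 0.0845 + 0.2536)^(1/5) = (31531.6832)^(1/5) ≈ 7.9387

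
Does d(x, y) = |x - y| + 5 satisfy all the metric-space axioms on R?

No. d fails identity of indiscernibles (specifically d(x,x) = 0): d(6, 6) = |6 - 6| + 5 = 0 + 5 = 5 ≠ 0.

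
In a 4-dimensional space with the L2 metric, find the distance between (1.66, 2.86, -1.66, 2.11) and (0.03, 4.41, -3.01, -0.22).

(Σ|x_i - y_i|^2)^(1/2) = (|1.66 - 0.03|^2 + |2.86 - 4.41|^2 + |-1.66 - (-3.01)|^2 + |2.11 - (-0.22)|^2)^(1/2)
= (1.63^2 + 1.55^2 + 1.35^2 + 2.33^2)^(1/2) = (2.6569 + 2.4025 + 1.8225 + 5.4289)^(1/2) = (12.3108)^(1/2) ≈ 3.5087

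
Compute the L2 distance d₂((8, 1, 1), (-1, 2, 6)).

√(Σ(x_i - y_i)²) = √((8 - (-1))² + (1 - 2)² + (1 - 6)²)
= √(9² + (-1)² + (-5)²) = √(81 + 1 + 25) = √107 ≈ 10.3441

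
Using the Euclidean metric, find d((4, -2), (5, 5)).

√(Σ(x_i - y_i)²) = √((4 - 5)² + (-2 - 5)²)
= √((-1)² + (-7)²) = √(1 + 49) = √50 ≈ 7.0711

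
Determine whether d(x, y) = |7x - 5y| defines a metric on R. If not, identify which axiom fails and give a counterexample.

No. d fails symmetry: d(5, 1) = |7·5 - 5·1| = |30| = 30, but d(1, 5) = |7·1 - 5·5| = |-18| = 18. Since 30 ≠ 18, d(x,y) ≠ d(y,x) in general.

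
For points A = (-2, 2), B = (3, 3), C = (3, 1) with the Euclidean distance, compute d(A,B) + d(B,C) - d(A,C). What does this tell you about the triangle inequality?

d(A,B) = √(5² + 1²) = √26 ≈ 5.099, d(B,C) = √(0² + 2²) = √4 = 2, d(A,C) = √(5² + 1²) = √26 ≈ 5.099.
d(A,B) + d(B,C) - d(A,C) = 5.099 + 2 - 5.099 = 7.099 - 5.099 = 2. This is ≥ 0, so the triangle inequality holds for these points.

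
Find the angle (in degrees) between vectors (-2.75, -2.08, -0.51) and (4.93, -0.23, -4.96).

With u = (-2.75, -2.08, -0.51), v = (4.93, -0.23, -4.96):
u·v = (-2.75)·4.93 + (-2.08)·(-0.23) + (-0.51)·(-4.96) = (-13.5575) + 0.4784 + 2.5296 = -10.5495.
|u| = √((-2.75)² + (-2.08)² + (-0.51)²) = √(7.5625 + 4.3264 + 0.2601) = √12.149, |v| = √(4.93² + (-0.23)² + (-4.96)²) = √(24.3049 + 0.0529 + 24.6016) = √48.9594.
cos θ = (u·v)/(|u||v|) = -10.5495/(√12.149·√48.9594) ≈ -0.432557
θ = arccos(-0.432557) ≈ 115.63°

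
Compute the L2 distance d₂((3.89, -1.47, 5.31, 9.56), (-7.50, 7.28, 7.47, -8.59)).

√(Σ(x_i - y_i)²) = √((3.89 - (-7.5))² + (-1.47 - 7.28)² + (5.31 - 7.47)² + (9.56 - (-8.59))²)
= √(11.39² + (-8.75)² + (-2.16)² + 18.15²) = √(129.7321 + 76.5625 + 4.6656 + 329.4225) = √540.3827 ≈ 23.2461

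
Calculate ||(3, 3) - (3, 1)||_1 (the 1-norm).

Σ|x_i - y_i| = |3 - 3| + |3 - 1| = 0 + 2 = 2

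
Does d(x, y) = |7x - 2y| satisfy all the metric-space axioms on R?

No. d fails symmetry: d(3, 8) = |7·3 - 2·8| = |5| = 5, but d(8, 3) = |7·8 - 2·3| = |50| = 50. Since 5 ≠ 50, d(x,y) ≠ d(y,x) in general.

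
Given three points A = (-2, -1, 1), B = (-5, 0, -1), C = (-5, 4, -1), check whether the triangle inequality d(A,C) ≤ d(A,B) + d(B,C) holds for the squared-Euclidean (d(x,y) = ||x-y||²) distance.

d(A,B) = 3² + 1² + 2² = 14, d(B,C) = 0² + 4² + 0² = 16, d(A,C) = 3² + 5² + 2² = 38.
d(A,C) = 38 > 14 + 16 = 30. Triangle inequality is VIOLATED. (Squared-Euclidean is not a metric — this is a counterexample.)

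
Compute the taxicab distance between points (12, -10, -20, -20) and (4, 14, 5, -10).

Σ|x_i - y_i| = |12 - 4| + |-10 - 14| + |-20 - 5| + |-20 - (-10)| = 8 + 24 + 25 + 10 = 67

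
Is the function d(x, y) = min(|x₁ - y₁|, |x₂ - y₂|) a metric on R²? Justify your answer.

No. d fails identity of indiscernibles: take x = (-5, 0) and y = (-5, 7). Then d(x,y) = min(|-5 - (-5)|, |0 - 7|) = min(0, 7) = 0, yet x ≠ y.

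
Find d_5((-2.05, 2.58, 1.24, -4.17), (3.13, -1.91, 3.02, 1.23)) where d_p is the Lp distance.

(Σ|x_i - y_i|^5)^(1/5) = (|-2.05 - 3.13|^5 + |2.58 - (-1.91)|^5 + |1.24 - 3.02|^5 + |-4.17 - 1.23|^5)^(1/5)
= (5.18^5 + 4.49^5 + 1.78^5 + 5.4^5)^(1/5) ≈ (3729.4844 + 1824.869 + 17.869 + 4591.6502)^(1/5) = (10163.8726)^(1/5) ≈ 6.3301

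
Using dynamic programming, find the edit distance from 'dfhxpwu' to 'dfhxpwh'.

Let D[i][j] be the edit distance between the first i characters of 'dfhxpwu' and the first j characters of 'dfhxpwh', with D[i][0] = i, D[0][j] = j, and D[i][j] = D[i-1][j-1] if the characters match, else 1 + min(D[i-1][j], D[i][j-1], D[i-1][j-1]). Filling the table (rows: prefixes of 'dfhxpwu', columns: prefixes of 'dfhxpwh'):
     ε  d  f  h  x  p  w  h
  ε  0  1  2  3  4  5  6  7
  d  1  0  1  2  3  4  5  6
  f  2  1  0  1  2  3  4  5
  h  3  2  1  0  1  2  3  4
  x  4  3  2  1  0  1  2  3
  p  5  4  3  2  1  0  1  2
  w  6  5  4  3  2  1  0  1
  u  7  6  5  4  3  2  1  1
The bottom-right entry gives D[7][7] = 1, so no sequence of fewer than 1 edit works. Backtracking through the table gives one optimal edit sequence (1 edit):
  dfhxpwu → dfhxpwh (sub u→h @7)
Edit distance = 1.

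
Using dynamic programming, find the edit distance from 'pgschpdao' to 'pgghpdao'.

Let D[i][j] be the edit distance between the first i characters of 'pgschpdao' and the first j characters of 'pgghpdao', with D[i][0] = i, D[0][j] = j, and D[i][j] = D[i-1][j-1] if the characters match, else 1 + min(D[i-1][j], D[i][j-1], D[i-1][j-1]). Filling the table (rows: prefixes of 'pgschpdao', columns: prefixes of 'pgghpdao'):
     ε  p  g  g  h  p  d  a  o
  ε  0  1  2  3  4  5  6  7  8
  p  1  0  1  2  3  4  5  6  7
  g  2  1  0  1  2  3  4  5  6
  s  3  2  1  1  2  3  4  5  6
  c  4  3  2  2  2  3  4  5  6
  h  5  4  3  3  2  3  4  5  6
  p  6  5  4  4  3  2  3  4  5
  d  7  6  5  5  4  3  2  3  4
  a  8  7  6  6  5  4  3  2  3
  o  9  8  7  7  6  5  4  3  2
The bottom-right entry gives D[9][8] = 2, so no sequence of fewer than 2 edits works. Backtracking through the table gives one optimal edit sequence (2 edits):
  pgschpdao → pgchpdao (del s @3)
  pgchpdao → pgghpdao (sub c→g @3)
Edit distance = 2.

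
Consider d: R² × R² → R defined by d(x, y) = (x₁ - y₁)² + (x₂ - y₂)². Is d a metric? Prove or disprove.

No. The squared Euclidean distance fails the triangle inequality. Counterexample: x = (0, 0), y = (1, 2), z = (2, 4). d(x,z) = 2² + 4² = 20, but d(x,y) + d(y,z) = (1² + 2²) + (1² + 2²) = 5 + 5 = 10. Since 20 > 10, the triangle inequality is violated. (Note: √d, the ordinary Euclidean distance, IS a metric.)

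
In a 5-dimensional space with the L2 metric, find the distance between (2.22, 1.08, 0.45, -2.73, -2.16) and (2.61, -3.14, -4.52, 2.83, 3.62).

(Σ|x_i - y_i|^2)^(1/2) = (|2.22 - 2.61|^2 + |1.08 - (-3.14)|^2 + |0.45 - (-4.52)|^2 + |-2.73 - 2.83|^2 + |-2.16 - 3.62|^2)^(1/2)
= (0.39^2 + 4.22^2 + 4.97^2 + 5.56^2 + 5.78^2)^(1/2) = (0.1521 + 17.8084 + 24.7009 + 30.9136 + 33.4084)^(1/2) = (106.9834)^(1/2) ≈ 10.3433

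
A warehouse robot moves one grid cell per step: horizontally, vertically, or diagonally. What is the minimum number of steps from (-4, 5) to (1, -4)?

max(|x_i - y_i|) = max(|-4 - 1|, |5 - (-4)|) = max(5, 9) = 9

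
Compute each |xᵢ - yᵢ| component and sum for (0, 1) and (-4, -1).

Σ|x_i - y_i| = |0 - (-4)| + |1 - (-1)| = 4 + 2 = 6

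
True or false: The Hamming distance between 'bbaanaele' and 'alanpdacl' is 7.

Differing positions: 1, 2, 4, 5, 6, 7, 8, 9. Hamming distance = 8, so the claim that d_H = 7 is false.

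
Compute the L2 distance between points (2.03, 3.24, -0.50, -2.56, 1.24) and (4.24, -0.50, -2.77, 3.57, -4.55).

(Σ|x_i - y_i|^2)^(1/2) = (|2.03 - 4.24|^2 + |3.24 - (-0.5)|^2 + |-0.5 - (-2.77)|^2 + |-2.56 - 3.57|^2 + |1.24 - (-4.55)|^2)^(1/2)
= (2.21^2 + 3.74^2 + 2.27^2 + 6.13^2 + 5.79^2)^(1/2) = (4.8841 + 13.9876 + 5.1529 + 37.5769 + 33.5241)^(1/2) = (95.1256)^(1/2) ≈ 9.7532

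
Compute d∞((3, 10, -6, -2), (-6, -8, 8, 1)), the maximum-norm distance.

max(|x_i - y_i|) = max(|3 - (-6)|, |10 - (-8)|, |-6 - 8|, |-2 - 1|) = max(9, 18, 14, 3) = 18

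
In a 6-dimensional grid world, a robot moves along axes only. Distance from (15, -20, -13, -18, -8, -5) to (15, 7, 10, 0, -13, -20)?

Σ|x_i - y_i| = |15 - 15| + |-20 - 7| + |-13 - 10| + |-18 - 0| + |-8 - (-13)| + |-5 - (-20)| = 0 + 27 + 23 + 18 + 5 + 15 = 88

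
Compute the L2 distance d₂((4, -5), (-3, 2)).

√(Σ(x_i - y_i)²) = √((4 - (-3))² + (-5 - 2)²)
= √(7² + (-7)²) = √(49 + 49) = √98 ≈ 9.8995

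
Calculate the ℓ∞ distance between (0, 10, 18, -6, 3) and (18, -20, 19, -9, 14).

max(|x_i - y_i|) = max(|0 - 18|, |10 - (-20)|, |18 - 19|, |-6 - (-9)|, |3 - 14|) = max(18, 30, 1, 3, 11) = 30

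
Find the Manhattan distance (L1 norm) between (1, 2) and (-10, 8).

Σ|x_i - y_i| = |1 - (-10)| + |2 - 8| = 11 + 6 = 17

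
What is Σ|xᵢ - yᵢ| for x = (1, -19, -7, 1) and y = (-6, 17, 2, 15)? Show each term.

Σ|x_i - y_i| = |1 - (-6)| + |-19 - 17| + |-7 - 2| + |1 - 15| = 7 + 36 + 9 + 14 = 66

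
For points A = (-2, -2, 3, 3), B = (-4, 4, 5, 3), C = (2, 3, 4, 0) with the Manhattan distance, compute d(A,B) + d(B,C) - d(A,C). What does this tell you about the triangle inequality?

d(A,B) = 2 + 6 + 2 + 0 = 10, d(B,C) = 6 + 1 + 1 + 3 = 11, d(A,C) = 4 + 5 + 1 + 3 = 13.
d(A,B) + d(B,C) - d(A,C) = 10 + 11 - 13 = 21 - 13 = 8. This is ≥ 0, so the triangle inequality holds for these points.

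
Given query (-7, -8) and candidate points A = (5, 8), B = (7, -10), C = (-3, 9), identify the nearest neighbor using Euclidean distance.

Distances: d(A) = 20, d(B) ≈ 14.1421, d(C) ≈ 17.4642. Nearest: B = (7, -10) with distance 14.1421.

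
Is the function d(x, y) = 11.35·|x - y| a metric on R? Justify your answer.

Yes. Since |x - y| is a metric on R and 11.35 > 0, the positive scalar multiple 11.35·|x - y| is also a metric: scaling by a positive constant preserves non-negativity, identity (d=0 ⟺ |x-y|=0 ⟺ x=y), symmetry, and the triangle inequality.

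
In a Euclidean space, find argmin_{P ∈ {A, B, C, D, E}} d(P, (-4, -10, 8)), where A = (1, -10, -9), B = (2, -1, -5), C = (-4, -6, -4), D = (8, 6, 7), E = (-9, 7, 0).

Distances: d(A) ≈ 17.72, d(B) ≈ 16.9115, d(C) ≈ 12.6491, d(D) ≈ 20.025, d(E) ≈ 19.4422. Nearest: C = (-4, -6, -4) with distance 12.6491.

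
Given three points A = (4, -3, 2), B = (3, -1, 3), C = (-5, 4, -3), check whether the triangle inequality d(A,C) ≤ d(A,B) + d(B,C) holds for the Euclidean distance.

d(A,B) = √(1² + 2² + 1²) = √6 ≈ 2.4495, d(B,C) = √(8² + 5² + 6²) = √125 ≈ 11.1803, d(A,C) = √(9² + 7² + 5²) = √155 ≈ 12.4499.
d(A,C) ≈ 12.4499 ≤ 2.4495 + 11.1803 = 13.6298. Triangle inequality is satisfied.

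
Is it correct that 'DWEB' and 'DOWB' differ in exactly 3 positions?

Differing positions: 2, 3. Hamming distance = 2, so the claim that d_H = 3 is false.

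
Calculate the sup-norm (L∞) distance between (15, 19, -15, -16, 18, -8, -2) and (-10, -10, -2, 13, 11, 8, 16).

max(|x_i - y_i|) = max(|15 - (-10)|, |19 - (-10)|, |-15 - (-2)|, |-16 - 13|, |18 - 11|, |-8 - 8|, |-2 - 16|) = max(25, 29, 13, 29, 7, 16, 18) = 29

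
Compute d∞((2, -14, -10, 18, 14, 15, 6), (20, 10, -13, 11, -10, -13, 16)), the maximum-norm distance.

max(|x_i - y_i|) = max(|2 - 20|, |-14 - 10|, |-10 - (-13)|, |18 - 11|, |14 - (-10)|, |15 - (-13)|, |6 - 16|) = max(18, 24, 3, 7, 24, 28, 10) = 28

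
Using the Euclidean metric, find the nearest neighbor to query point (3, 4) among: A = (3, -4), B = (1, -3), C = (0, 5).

Distances: d(A) = 8, d(B) ≈ 7.2801, d(C) ≈ 3.1623. Nearest: C = (0, 5) with distance 3.1623.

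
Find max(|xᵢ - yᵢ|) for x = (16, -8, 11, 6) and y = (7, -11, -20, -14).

max(|x_i - y_i|) = max(|16 - 7|, |-8 - (-11)|, |11 - (-20)|, |6 - (-14)|) = max(9, 3, 31, 20) = 31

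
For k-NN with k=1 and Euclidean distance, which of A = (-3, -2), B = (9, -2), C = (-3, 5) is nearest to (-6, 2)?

Distances: d(A) = 5, d(B) ≈ 15.5242, d(C) ≈ 4.2426. Nearest: C = (-3, 5) with distance 4.2426.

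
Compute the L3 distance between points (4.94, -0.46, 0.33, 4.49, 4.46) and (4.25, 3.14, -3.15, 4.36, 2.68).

(Σ|x_i - y_i|^3)^(1/3) = (|4.94 - 4.25|^3 + |-0.46 - 3.14|^3 + |0.33 - (-3.15)|^3 + |4.49 - 4.36|^3 + |4.46 - 2.68|^3)^(1/3)
= (0.69^3 + 3.6^3 + 3.48^3 + 0.13^3 + 1.78^3)^(1/3) ≈ (0.3285 + 46.656 + 42.1442 + 0.0022 + 5.6398)^(1/3) = (94.7707)^(1/3) ≈ 4.5592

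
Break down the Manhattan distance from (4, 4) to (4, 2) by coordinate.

Σ|x_i - y_i| = |4 - 4| + |4 - 2| = 0 + 2 = 2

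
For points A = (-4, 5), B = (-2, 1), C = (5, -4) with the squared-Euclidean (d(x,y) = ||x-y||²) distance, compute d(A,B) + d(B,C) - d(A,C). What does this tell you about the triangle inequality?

d(A,B) = 2² + 4² = 20, d(B,C) = 7² + 5² = 74, d(A,C) = 9² + 9² = 162.
d(A,B) + d(B,C) - d(A,C) = 20 + 74 - 162 = 94 - 162 = -68. This is < 0, so the triangle inequality FAILS for these points (squared-Euclidean is not a metric).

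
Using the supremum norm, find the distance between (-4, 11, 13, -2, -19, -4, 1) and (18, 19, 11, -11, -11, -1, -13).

max(|x_i - y_i|) = max(|-4 - 18|, |11 - 19|, |13 - 11|, |-2 - (-11)|, |-19 - (-11)|, |-4 - (-1)|, |1 - (-13)|) = max(22, 8, 2, 9, 8, 3, 14) = 22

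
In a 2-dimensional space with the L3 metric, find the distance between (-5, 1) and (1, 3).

(Σ|x_i - y_i|^3)^(1/3) = (|-5 - 1|^3 + |1 - 3|^3)^(1/3)
= (6^3 + 2^3)^(1/3) = (216 + 8)^(1/3) = (224)^(1/3) ≈ 6.0732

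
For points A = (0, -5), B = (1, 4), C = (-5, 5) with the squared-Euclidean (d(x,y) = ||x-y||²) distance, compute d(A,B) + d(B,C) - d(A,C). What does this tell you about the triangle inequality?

d(A,B) = 1² + 9² = 82, d(B,C) = 6² + 1² = 37, d(A,C) = 5² + 10² = 125.
d(A,B) + d(B,C) - d(A,C) = 82 + 37 - 125 = 119 - 125 = -6. This is < 0, so the triangle inequality FAILS for these points (squared-Euclidean is not a metric).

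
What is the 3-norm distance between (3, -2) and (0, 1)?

(Σ|x_i - y_i|^3)^(1/3) = (|3 - 0|^3 + |-2 - 1|^3)^(1/3)
= (3^3 + 3^3)^(1/3) = (27 + 27)^(1/3) = (54)^(1/3) ≈ 3.7798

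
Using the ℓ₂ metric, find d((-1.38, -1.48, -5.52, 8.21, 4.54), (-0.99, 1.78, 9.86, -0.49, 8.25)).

√(Σ(x_i - y_i)²) = √((-1.38 - (-0.99))² + (-1.48 - 1.78)² + (-5.52 - 9.86)² + (8.21 - (-0.49))² + (4.54 - 8.25)²)
= √((-0.39)² + (-3.26)² + (-15.38)² + 8.7² + (-3.71)²) = √(0.1521 + 10.6276 + 236.5444 + 75.69 + 13.7641) = √336.7782 ≈ 18.3515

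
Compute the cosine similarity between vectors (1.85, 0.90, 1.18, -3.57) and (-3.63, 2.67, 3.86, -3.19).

With u = (1.85, 0.90, 1.18, -3.57), v = (-3.63, 2.67, 3.86, -3.19):
u·v = 1.85·(-3.63) + 0.9·2.67 + 1.18·3.86 + (-3.57)·(-3.19) = (-6.7155) + 2.403 + 4.5548 + 11.3883 = 11.6306.
|u| = √(1.85² + 0.9² + 1.18² + (-3.57)²) = √(3.4225 + 0.81 + 1.3924 + 12.7449) = √18.3698, |v| = √((-3.63)² + 2.67² + 3.86² + (-3.19)²) = √(13.1769 + 7.1289 + 14.8996 + 10.1761) = √45.3815.
cos θ = (u·v)/(|u||v|) = 11.6306/(√18.3698·√45.3815) ≈ 0.4028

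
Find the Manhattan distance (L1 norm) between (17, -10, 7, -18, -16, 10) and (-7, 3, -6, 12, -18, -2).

Σ|x_i - y_i| = |17 - (-7)| + |-10 - 3| + |7 - (-6)| + |-18 - 12| + |-16 - (-18)| + |10 - (-2)| = 24 + 13 + 13 + 30 + 2 + 12 = 94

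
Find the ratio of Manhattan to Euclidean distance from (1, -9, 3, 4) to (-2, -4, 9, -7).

L1 = |1 - (-2)| + |-9 - (-4)| + |3 - 9| + |4 - (-7)| = 3 + 5 + 6 + 11 = 25
L2 = √(3² + 5² + 6² + 11²) = √191 ≈ 13.8203
L1 ≥ L2 always (equality iff movement is along one axis); L1 > L2 here.
Ratio L1/L2 = 25/√191 ≈ 1.8089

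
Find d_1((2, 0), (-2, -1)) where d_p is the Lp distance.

Σ|x_i - y_i| = |2 - (-2)| + |0 - (-1)| = 4 + 1 = 5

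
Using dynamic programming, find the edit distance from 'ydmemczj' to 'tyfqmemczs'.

Let D[i][j] be the edit distance between the first i characters of 'ydmemczj' and the first j characters of 'tyfqmemczs', with D[i][0] = i, D[0][j] = j, and D[i][j] = D[i-1][j-1] if the characters match, else 1 + min(D[i-1][j], D[i][j-1], D[i-1][j-1]). Filling the table (rows: prefixes of 'ydmemczj', columns: prefixes of 'tyfqmemczs'):
     ε  t  y  f  q  m  e  m  c  z  s
  ε  0  1  2  3  4  5  6  7  8  9 10
  y  1  1  1  2  3  4  5  6  7  8  9
  d  2  2  2  2  3  4  5  6  7  8  9
  m  3  3  3  3  3  3  4  5  6  7  8
  e  4  4  4  4  4  4  3  4  5  6  7
  m  5  5  5  5  5  4  4  3  4  5  6
  c  6  6  6  6  6  5  5  4  3  4  5
  z  7  7  7  7  7  6  6  5  4  3  4
  j  8  8  8  8  8  7  7  6  5  4  4
The bottom-right entry gives D[8][10] = 4, so no sequence of fewer than 4 edits works. Backtracking through the table gives one optimal edit sequence (4 edits):
  ydmemczj → tydmemczj (ins t @1)
  tydmemczj → tyfdmemczj (ins f @3)
  tyfdmemczj → tyfqmemczj (sub d→q @4)
  tyfqmemczj → tyfqmemczs (sub j→s @10)
Edit distance = 4.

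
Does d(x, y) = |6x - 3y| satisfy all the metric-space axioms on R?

No. d fails symmetry: d(1, 2) = |6·1 - 3·2| = |0| = 0, but d(2, 1) = |6·2 - 3·1| = |9| = 9. Since 0 ≠ 9, d(x,y) ≠ d(y,x) in general.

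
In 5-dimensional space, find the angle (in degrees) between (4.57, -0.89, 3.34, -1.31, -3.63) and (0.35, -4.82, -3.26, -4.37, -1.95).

With u = (4.57, -0.89, 3.34, -1.31, -3.63), v = (0.35, -4.82, -3.26, -4.37, -1.95):
u·v = 4.57·0.35 + (-0.89)·(-4.82) + 3.34·(-3.26) + (-1.31)·(-4.37) + (-3.63)·(-1.95) = 1.5995 + 4.2898 + (-10.8884) + 5.7247 + 7.0785 = 7.8041.
|u| = √(4.57² + (-0.89)² + 3.34² + (-1.31)² + (-3.63)²) = √(20.8849 + 0.7921 + 11.1556 + 1.7161 + 13.1769) = √47.7256, |v| = √(0.35² + (-4.82)² + (-3.26)² + (-4.37)² + (-1.95)²) = √(0.1225 + 23.2324 + 10.6276 + 19.0969 + 3.8025) = √56.8819.
cos θ = (u·v)/(|u||v|) = 7.8041/(√47.7256·√56.8819) ≈ 0.149782
θ = arccos(0.149782) ≈ 81.39°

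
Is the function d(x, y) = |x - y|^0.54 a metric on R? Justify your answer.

Yes. With 0 < p = 0.54 ≤ 1, d(x,y) = |x-y|^0.54 is a metric on R. Non-negativity and symmetry are immediate; |x-y|^0.54 = 0 ⟺ |x-y| = 0 ⟺ x = y. For the triangle inequality, the function t ↦ t^0.54 is subadditive on [0,∞) when p ≤ 1, so |x-z|^0.54 ≤ (|x-y| + |y-z|)^0.54 ≤ |x-y|^0.54 + |y-z|^0.54.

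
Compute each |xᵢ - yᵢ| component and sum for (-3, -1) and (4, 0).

Σ|x_i - y_i| = |-3 - 4| + |-1 - 0| = 7 + 1 = 8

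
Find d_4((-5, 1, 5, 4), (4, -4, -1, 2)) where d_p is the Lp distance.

(Σ|x_i - y_i|^4)^(1/4) = (|-5 - 4|^4 + |1 - (-4)|^4 + |5 - (-1)|^4 + |4 - 2|^4)^(1/4)
= (9^4 + 5^4 + 6^4 + 2^4)^(1/4) = (6561 + 625 + 1296 + 16)^(1/4) = (8498)^(1/4) ≈ 9.6013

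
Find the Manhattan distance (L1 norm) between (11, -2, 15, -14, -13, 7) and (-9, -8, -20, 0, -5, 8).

Σ|x_i - y_i| = |11 - (-9)| + |-2 - (-8)| + |15 - (-20)| + |-14 - 0| + |-13 - (-5)| + |7 - 8| = 20 + 6 + 35 + 14 + 8 + 1 = 84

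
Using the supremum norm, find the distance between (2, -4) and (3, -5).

max(|x_i - y_i|) = max(|2 - 3|, |-4 - (-5)|) = max(1, 1) = 1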